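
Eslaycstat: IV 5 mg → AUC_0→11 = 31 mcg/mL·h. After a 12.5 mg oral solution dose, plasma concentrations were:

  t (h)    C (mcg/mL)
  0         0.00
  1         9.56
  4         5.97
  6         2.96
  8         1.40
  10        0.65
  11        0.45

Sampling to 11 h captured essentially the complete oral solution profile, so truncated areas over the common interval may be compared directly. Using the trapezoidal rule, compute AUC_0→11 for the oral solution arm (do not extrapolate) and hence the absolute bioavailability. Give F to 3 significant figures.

Trapezoidal AUC_0→11 (oral solution):
  [0→1]: (0.00+9.56)/2 × 1 = 4.78
  [1→4]: (9.56+5.97)/2 × 3 = 23.295
  [4→6]: (5.97+2.96)/2 × 2 = 8.93
  [6→8]: (2.96+1.40)/2 × 2 = 4.36
  [8→10]: (1.40+0.65)/2 × 2 = 2.05
  [10→11]: (0.65+0.45)/2 × 1 = 0.55
  Sum = 43.965 mcg/mL·h
F = (AUC_ev/D_ev)/(AUC_iv/D_iv) = (43.965/12.5)/(31/5) = 3.5172/6.2 = 0.5673

F = 0.567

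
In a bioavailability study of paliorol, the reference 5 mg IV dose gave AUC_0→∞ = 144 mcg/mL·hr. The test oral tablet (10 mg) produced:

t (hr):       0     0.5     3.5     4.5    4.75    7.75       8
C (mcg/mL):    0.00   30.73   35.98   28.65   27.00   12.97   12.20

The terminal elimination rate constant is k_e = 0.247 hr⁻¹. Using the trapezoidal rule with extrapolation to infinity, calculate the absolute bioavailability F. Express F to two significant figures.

Trapezoidal AUC_0→8 (oral tablet):
  [0→0.5]: (0.00+30.73)/2 × 0.5 = 7.6825
  [0.5→3.5]: (30.73+35.98)/2 × 3 = 100.065
  [3.5→4.5]: (35.98+28.65)/2 × 1 = 32.315
  [4.5→4.75]: (28.65+27.00)/2 × 0.25 = 6.95625
  [4.75→7.75]: (27.00+12.97)/2 × 3 = 59.955
  [7.75→8]: (12.97+12.20)/2 × 0.25 = 3.14625
  Sum = 210.12 mcg/mL·hr
Tail: C_last/k_e = 12.20/0.247 = 49.393
AUC_0→∞ (oral tablet) = 210.12 + 49.393 = 259.513 mcg/mL·hr
F = (AUC_ev/D_ev)/(AUC_iv/D_iv) = (259.513/10)/(144/5) = 25.9513/28.8 = 0.9011

F = 0.90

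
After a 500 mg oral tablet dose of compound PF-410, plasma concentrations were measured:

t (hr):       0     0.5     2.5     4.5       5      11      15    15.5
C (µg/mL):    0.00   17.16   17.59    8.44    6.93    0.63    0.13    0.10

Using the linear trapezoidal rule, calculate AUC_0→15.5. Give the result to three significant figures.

Trapezoidal AUC_0→15.5:
  [0→0.5]: (0.00+17.16)/2 × 0.5 = 4.29
  [0.5→2.5]: (17.16+17.59)/2 × 2 = 34.75
  [2.5→4.5]: (17.59+8.44)/2 × 2 = 26.03
  [4.5→5]: (8.44+6.93)/2 × 0.5 = 3.8425
  [5→11]: (6.93+0.63)/2 × 6 = 22.68
  [11→15]: (0.63+0.13)/2 × 4 = 1.52
  [15→15.5]: (0.13+0.10)/2 × 0.5 = 0.0575
  Sum = 93.17 µg/mL·hr

AUC = 93.2 µg/mL·hr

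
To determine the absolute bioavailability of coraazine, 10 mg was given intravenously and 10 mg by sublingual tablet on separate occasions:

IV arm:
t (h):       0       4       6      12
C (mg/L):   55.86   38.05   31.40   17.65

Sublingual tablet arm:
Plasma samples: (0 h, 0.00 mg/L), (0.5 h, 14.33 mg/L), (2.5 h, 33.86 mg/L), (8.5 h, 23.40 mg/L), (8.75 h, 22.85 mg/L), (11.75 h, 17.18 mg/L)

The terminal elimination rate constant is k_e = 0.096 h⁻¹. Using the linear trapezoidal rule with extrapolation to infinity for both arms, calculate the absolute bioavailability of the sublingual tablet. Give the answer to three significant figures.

F = 0.796

Trapezoidal AUC_0→12 (IV):
  [0→4]: (55.86+38.05)/2 × 4 = 187.82
  [4→6]: (38.05+31.40)/2 × 2 = 69.45
  [6→12]: (31.40+17.65)/2 × 6 = 147.15
  Sum = 404.42 mg/L·h
IV tail: 17.65/0.096 = 183.854; AUC_iv,0→∞ = 404.42 + 183.854 = 588.274 mg/L·h
Trapezoidal AUC_0→11.75 (sublingual tablet):
  [0→0.5]: (0.00+14.33)/2 × 0.5 = 3.5825
  [0.5→2.5]: (14.33+33.86)/2 × 2 = 48.19
  [2.5→8.5]: (33.86+23.40)/2 × 6 = 171.78
  [8.5→8.75]: (23.40+22.85)/2 × 0.25 = 5.78125
  [8.75→11.75]: (22.85+17.18)/2 × 3 = 60.045
  Sum = 289.37875 mg/L·h
sublingual tablet tail: 17.18/0.096 = 178.958; AUC_ev,0→∞ = 289.37875 + 178.958 = 468.33675 mg/L·h
F = (AUC_ev/D_ev)/(AUC_iv/D_iv) = (468.33675/10)/(588.274/10) = 46.833675/58.8274 = 0.7961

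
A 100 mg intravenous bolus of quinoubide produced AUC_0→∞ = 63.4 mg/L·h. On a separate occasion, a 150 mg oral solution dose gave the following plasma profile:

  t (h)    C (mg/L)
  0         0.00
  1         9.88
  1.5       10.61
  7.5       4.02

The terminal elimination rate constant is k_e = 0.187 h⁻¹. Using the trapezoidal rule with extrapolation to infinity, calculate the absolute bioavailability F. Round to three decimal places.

Trapezoidal AUC_0→7.5 (oral solution):
  [0→1]: (0.00+9.88)/2 × 1 = 4.94
  [1→1.5]: (9.88+10.61)/2 × 0.5 = 5.1225
  [1.5→7.5]: (10.61+4.02)/2 × 6 = 43.89
  Sum = 53.9525 mg/L·h
Tail: C_last/k_e = 4.02/0.187 = 21.497
AUC_0→∞ (oral solution) = 53.9525 + 21.497 = 75.4495 mg/L·h
F = (AUC_ev/D_ev)/(AUC_iv/D_iv) = (75.4495/150)/(63.4/100) = 0.502997/0.634 = 0.7934

F = 0.793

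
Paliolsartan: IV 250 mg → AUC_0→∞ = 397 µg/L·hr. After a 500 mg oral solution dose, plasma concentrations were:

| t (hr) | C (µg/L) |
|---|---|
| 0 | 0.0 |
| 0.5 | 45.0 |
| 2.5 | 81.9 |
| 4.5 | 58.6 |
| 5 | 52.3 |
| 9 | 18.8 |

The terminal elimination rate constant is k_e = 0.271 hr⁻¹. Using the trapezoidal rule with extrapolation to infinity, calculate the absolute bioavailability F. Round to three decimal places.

Trapezoidal AUC_0→9 (oral solution):
  [0→0.5]: (0.0+45.0)/2 × 0.5 = 11.25
  [0.5→2.5]: (45.0+81.9)/2 × 2 = 126.9
  [2.5→4.5]: (81.9+58.6)/2 × 2 = 140.5
  [4.5→5]: (58.6+52.3)/2 × 0.5 = 27.725
  [5→9]: (52.3+18.8)/2 × 4 = 142.2
  Sum = 448.575 µg/L·hr
Tail: C_last/k_e = 18.8/0.271 = 69.373
AUC_0→∞ (oral solution) = 448.575 + 69.373 = 517.948 µg/L·hr
F = (AUC_ev/D_ev)/(AUC_iv/D_iv) = (517.948/500)/(397/250) = 1.035896/1.588 = 0.6523

F = 0.652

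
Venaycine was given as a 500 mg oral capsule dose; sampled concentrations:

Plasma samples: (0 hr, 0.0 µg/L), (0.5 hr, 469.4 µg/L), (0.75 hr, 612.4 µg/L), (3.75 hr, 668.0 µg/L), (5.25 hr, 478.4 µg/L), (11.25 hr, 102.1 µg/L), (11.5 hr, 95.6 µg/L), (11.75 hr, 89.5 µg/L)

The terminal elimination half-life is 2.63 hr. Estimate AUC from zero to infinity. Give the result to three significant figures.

AUC = 5160 µg/L·hr

Trapezoidal AUC_0→11.75:
  [0→0.5]: (0.0+469.4)/2 × 0.5 = 117.35
  [0.5→0.75]: (469.4+612.4)/2 × 0.25 = 135.225
  [0.75→3.75]: (612.4+668.0)/2 × 3 = 1920.6
  [3.75→5.25]: (668.0+478.4)/2 × 1.5 = 859.8
  [5.25→11.25]: (478.4+102.1)/2 × 6 = 1741.5
  [11.25→11.5]: (102.1+95.6)/2 × 0.25 = 24.7125
  [11.5→11.75]: (95.6+89.5)/2 × 0.25 = 23.1375
  Sum = 4822.325 µg/L·hr
k_e = ln2 / t½ = 0.693147 / 2.63 = 0.2636 hr^-1
Extrapolated tail: C_last / k_e = 89.5 / 0.2636 = 339.530
AUC_0→∞ = 4822.325 + 339.530 = 5161.855 µg/L·hr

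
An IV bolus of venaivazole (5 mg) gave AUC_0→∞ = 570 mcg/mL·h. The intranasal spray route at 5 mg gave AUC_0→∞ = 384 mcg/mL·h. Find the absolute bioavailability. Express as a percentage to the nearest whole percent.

F = 67%

F = (AUC_ev / D_ev) / (AUC_iv / D_iv)
  = (384/5) / (570/5)
  = 76.8 / 114 = 0.6737
  = 67.37%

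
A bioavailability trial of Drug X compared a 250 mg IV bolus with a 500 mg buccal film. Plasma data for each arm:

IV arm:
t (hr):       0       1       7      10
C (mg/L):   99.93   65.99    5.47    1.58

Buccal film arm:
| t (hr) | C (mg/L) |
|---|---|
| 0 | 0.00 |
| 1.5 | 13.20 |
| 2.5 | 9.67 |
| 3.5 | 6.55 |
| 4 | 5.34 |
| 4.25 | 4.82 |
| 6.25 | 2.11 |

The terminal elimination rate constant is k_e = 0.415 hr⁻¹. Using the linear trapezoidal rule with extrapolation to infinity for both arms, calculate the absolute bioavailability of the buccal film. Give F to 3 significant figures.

Trapezoidal AUC_0→10 (IV):
  [0→1]: (99.93+65.99)/2 × 1 = 82.96
  [1→7]: (65.99+5.47)/2 × 6 = 214.38
  [7→10]: (5.47+1.58)/2 × 3 = 10.575
  Sum = 307.915 mg/L·hr
IV tail: 1.58/0.415 = 3.807; AUC_iv,0→∞ = 307.915 + 3.807 = 311.722 mg/L·hr
Trapezoidal AUC_0→6.25 (buccal film):
  [0→1.5]: (0.00+13.20)/2 × 1.5 = 9.9
  [1.5→2.5]: (13.20+9.67)/2 × 1 = 11.435
  [2.5→3.5]: (9.67+6.55)/2 × 1 = 8.11
  [3.5→4]: (6.55+5.34)/2 × 0.5 = 2.9725
  [4→4.25]: (5.34+4.82)/2 × 0.25 = 1.27
  [4.25→6.25]: (4.82+2.11)/2 × 2 = 6.93
  Sum = 40.6175 mg/L·hr
buccal film tail: 2.11/0.415 = 5.084; AUC_ev,0→∞ = 40.6175 + 5.084 = 45.7015 mg/L·hr
F = (AUC_ev/D_ev)/(AUC_iv/D_iv) = (45.7015/500)/(311.722/250) = 0.091403/1.246888 = 0.0733

F = 0.0733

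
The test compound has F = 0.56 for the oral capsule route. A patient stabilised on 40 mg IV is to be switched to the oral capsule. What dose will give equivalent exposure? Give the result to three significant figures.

For equal systemic exposure: F × D_ev = D_iv
D_ev = D_iv / F = 40 / 0.56 = 71.4286 mg

D_oral = 71.4 mg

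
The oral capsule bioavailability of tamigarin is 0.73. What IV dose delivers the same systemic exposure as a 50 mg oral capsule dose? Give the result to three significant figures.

Systemic exposure from an extravascular dose = F × D_ev, so the equivalent IV dose is F × D_ev.
D_iv = F × D_ev = 0.73 × 50 = 36.5 mg

D_iv = 36.5 mg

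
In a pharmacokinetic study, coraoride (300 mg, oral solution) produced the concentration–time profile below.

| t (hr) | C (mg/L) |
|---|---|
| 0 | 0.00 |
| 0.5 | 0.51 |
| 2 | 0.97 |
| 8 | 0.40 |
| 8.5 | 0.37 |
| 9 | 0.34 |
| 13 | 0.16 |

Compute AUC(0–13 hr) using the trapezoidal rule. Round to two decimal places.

Trapezoidal AUC_0→13:
  [0→0.5]: (0.00+0.51)/2 × 0.5 = 0.1275
  [0.5→2]: (0.51+0.97)/2 × 1.5 = 1.11
  [2→8]: (0.97+0.40)/2 × 6 = 4.11
  [8→8.5]: (0.40+0.37)/2 × 0.5 = 0.1925
  [8.5→9]: (0.37+0.34)/2 × 0.5 = 0.1775
  [9→13]: (0.34+0.16)/2 × 4 = 1.0
  Sum = 6.7175 mg/L·hr

AUC = 6.72 mg/L·hr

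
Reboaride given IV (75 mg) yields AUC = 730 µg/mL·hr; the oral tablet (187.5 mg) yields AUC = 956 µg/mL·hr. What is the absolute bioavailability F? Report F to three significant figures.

F = 0.524

F = (AUC_ev / D_ev) / (AUC_iv / D_iv)
  = (956/187.5) / (730/75)
  = 5.09867 / 9.73333 = 0.5238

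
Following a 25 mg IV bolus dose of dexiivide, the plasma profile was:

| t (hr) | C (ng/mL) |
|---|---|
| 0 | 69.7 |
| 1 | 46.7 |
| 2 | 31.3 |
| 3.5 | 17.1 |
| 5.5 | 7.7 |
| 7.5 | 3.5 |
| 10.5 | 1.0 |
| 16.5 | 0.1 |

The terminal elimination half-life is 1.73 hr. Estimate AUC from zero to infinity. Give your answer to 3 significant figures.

AUC = 180 ng/mL·hr

Trapezoidal AUC_0→16.5:
  [0→1]: (69.7+46.7)/2 × 1 = 58.2
  [1→2]: (46.7+31.3)/2 × 1 = 39.0
  [2→3.5]: (31.3+17.1)/2 × 1.5 = 36.3
  [3.5→5.5]: (17.1+7.7)/2 × 2 = 24.8
  [5.5→7.5]: (7.7+3.5)/2 × 2 = 11.2
  [7.5→10.5]: (3.5+1.0)/2 × 3 = 6.75
  [10.5→16.5]: (1.0+0.1)/2 × 6 = 3.3
  Sum = 179.55 ng/mL·hr
k_e = ln2 / t½ = 0.693147 / 1.73 = 0.4007 hr^-1
Extrapolated tail: C_last / k_e = 0.1 / 0.4007 = 0.250
AUC_0→∞ = 179.55 + 0.250 = 179.8 ng/mL·hr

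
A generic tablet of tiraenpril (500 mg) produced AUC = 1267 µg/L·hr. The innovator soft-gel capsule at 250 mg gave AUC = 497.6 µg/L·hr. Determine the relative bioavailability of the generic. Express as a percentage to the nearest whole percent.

F_rel = (AUC_test/D_test) / (AUC_ref/D_ref)
      = (1267/500) / (497.6/250)
      = 2.534 / 1.9904 = 1.2731 = 127.31%

F_rel = 127%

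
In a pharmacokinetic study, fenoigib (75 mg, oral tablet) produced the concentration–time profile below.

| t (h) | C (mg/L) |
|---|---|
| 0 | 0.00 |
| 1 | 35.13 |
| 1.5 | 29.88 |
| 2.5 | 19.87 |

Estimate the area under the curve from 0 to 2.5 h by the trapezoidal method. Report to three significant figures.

Trapezoidal AUC_0→2.5:
  [0→1]: (0.00+35.13)/2 × 1 = 17.565
  [1→1.5]: (35.13+29.88)/2 × 0.5 = 16.2525
  [1.5→2.5]: (29.88+19.87)/2 × 1 = 24.875
  Sum = 58.6925 mg/L·h

AUC = 58.7 mg/L·h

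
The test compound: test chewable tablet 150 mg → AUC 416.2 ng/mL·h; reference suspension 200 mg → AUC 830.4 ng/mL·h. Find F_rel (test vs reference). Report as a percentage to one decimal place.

F_rel = (AUC_test/D_test) / (AUC_ref/D_ref)
      = (416.2/150) / (830.4/200)
      = 2.77467 / 4.152 = 0.6683 = 66.83%

F_rel = 66.8%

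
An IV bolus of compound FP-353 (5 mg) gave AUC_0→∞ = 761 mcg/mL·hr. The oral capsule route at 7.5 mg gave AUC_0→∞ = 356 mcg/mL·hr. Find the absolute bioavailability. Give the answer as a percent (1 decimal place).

F = 31.2%

F = (AUC_ev / D_ev) / (AUC_iv / D_iv)
  = (356/7.5) / (761/5)
  = 47.4667 / 152.2 = 0.3119
  = 31.19%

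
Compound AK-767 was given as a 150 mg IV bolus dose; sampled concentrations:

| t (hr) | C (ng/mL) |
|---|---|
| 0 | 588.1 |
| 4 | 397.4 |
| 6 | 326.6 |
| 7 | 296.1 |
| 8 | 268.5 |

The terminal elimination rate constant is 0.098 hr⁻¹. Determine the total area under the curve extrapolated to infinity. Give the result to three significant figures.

Trapezoidal AUC_0→8:
  [0→4]: (588.1+397.4)/2 × 4 = 1971.0
  [4→6]: (397.4+326.6)/2 × 2 = 724.0
  [6→7]: (326.6+296.1)/2 × 1 = 311.35
  [7→8]: (296.1+268.5)/2 × 1 = 282.3
  Sum = 3288.65 ng/mL·hr
Extrapolated tail: C_last / k_e = 268.5 / 0.098 = 2739.796
AUC_0→∞ = 3288.65 + 2739.796 = 6028.446 ng/mL·hr

AUC = 6030 ng/mL·hr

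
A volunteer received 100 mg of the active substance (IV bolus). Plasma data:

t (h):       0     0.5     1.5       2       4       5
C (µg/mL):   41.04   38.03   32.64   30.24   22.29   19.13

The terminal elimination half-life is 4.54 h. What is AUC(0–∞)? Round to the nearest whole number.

AUC = 269 µg/mL·h

Trapezoidal AUC_0→5:
  [0→0.5]: (41.04+38.03)/2 × 0.5 = 19.7675
  [0.5→1.5]: (38.03+32.64)/2 × 1 = 35.335
  [1.5→2]: (32.64+30.24)/2 × 0.5 = 15.72
  [2→4]: (30.24+22.29)/2 × 2 = 52.53
  [4→5]: (22.29+19.13)/2 × 1 = 20.71
  Sum = 144.0625 µg/mL·h
k_e = ln2 / t½ = 0.693147 / 4.54 = 0.1527 h^-1
Extrapolated tail: C_last / k_e = 19.13 / 0.1527 = 125.278
AUC_0→∞ = 144.0625 + 125.278 = 269.3405 µg/mL·h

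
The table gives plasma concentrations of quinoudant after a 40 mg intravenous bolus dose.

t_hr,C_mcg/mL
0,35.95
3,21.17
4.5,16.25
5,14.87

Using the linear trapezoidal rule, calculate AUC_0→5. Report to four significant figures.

AUC = 121.5 mcg/mL·hr

Trapezoidal AUC_0→5:
  [0→3]: (35.95+21.17)/2 × 3 = 85.68
  [3→4.5]: (21.17+16.25)/2 × 1.5 = 28.065
  [4.5→5]: (16.25+14.87)/2 × 0.5 = 7.78
  Sum = 121.525 mcg/mL·hr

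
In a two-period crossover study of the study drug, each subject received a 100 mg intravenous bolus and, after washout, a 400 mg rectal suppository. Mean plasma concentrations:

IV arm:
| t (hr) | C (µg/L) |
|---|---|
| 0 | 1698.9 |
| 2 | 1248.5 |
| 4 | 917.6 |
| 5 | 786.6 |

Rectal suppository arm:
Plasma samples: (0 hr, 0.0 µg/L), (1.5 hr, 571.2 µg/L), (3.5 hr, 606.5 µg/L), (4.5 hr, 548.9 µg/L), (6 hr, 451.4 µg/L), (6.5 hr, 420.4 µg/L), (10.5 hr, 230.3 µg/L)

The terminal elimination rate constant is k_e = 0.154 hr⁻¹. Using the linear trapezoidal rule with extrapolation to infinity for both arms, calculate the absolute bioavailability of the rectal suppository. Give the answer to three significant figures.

F = 0.134

Trapezoidal AUC_0→5 (IV):
  [0→2]: (1698.9+1248.5)/2 × 2 = 2947.4
  [2→4]: (1248.5+917.6)/2 × 2 = 2166.1
  [4→5]: (917.6+786.6)/2 × 1 = 852.1
  Sum = 5965.6 µg/L·hr
IV tail: 786.6/0.154 = 5107.792; AUC_iv,0→∞ = 5965.6 + 5107.792 = 11073.392 µg/L·hr
Trapezoidal AUC_0→10.5 (rectal suppository):
  [0→1.5]: (0.0+571.2)/2 × 1.5 = 428.4
  [1.5→3.5]: (571.2+606.5)/2 × 2 = 1177.7
  [3.5→4.5]: (606.5+548.9)/2 × 1 = 577.7
  [4.5→6]: (548.9+451.4)/2 × 1.5 = 750.225
  [6→6.5]: (451.4+420.4)/2 × 0.5 = 217.95
  [6.5→10.5]: (420.4+230.3)/2 × 4 = 1301.4
  Sum = 4453.375 µg/L·hr
rectal suppository tail: 230.3/0.154 = 1495.455; AUC_ev,0→∞ = 4453.375 + 1495.455 = 5948.83 µg/L·hr
F = (AUC_ev/D_ev)/(AUC_iv/D_iv) = (5948.83/400)/(11073.392/100) = 14.872075/110.73392 = 0.1343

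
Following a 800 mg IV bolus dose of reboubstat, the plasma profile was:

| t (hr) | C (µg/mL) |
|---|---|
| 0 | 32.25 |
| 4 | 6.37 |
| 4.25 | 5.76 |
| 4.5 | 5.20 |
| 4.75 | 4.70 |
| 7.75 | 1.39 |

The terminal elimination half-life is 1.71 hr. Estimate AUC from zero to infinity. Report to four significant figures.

AUC = 93.93 µg/mL·hr

Trapezoidal AUC_0→7.75:
  [0→4]: (32.25+6.37)/2 × 4 = 77.24
  [4→4.25]: (6.37+5.76)/2 × 0.25 = 1.51625
  [4.25→4.5]: (5.76+5.20)/2 × 0.25 = 1.37
  [4.5→4.75]: (5.20+4.70)/2 × 0.25 = 1.2375
  [4.75→7.75]: (4.70+1.39)/2 × 3 = 9.135
  Sum = 90.49875 µg/mL·hr
k_e = ln2 / t½ = 0.693147 / 1.71 = 0.4053 hr^-1
Extrapolated tail: C_last / k_e = 1.39 / 0.4053 = 3.430
AUC_0→∞ = 90.49875 + 3.430 = 93.92875 µg/mL·hr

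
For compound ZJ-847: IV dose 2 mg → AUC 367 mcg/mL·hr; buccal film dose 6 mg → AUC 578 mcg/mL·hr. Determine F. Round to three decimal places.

F = 0.525

F = (AUC_ev / D_ev) / (AUC_iv / D_iv)
  = (578/6) / (367/2)
  = 96.3333 / 183.5 = 0.5250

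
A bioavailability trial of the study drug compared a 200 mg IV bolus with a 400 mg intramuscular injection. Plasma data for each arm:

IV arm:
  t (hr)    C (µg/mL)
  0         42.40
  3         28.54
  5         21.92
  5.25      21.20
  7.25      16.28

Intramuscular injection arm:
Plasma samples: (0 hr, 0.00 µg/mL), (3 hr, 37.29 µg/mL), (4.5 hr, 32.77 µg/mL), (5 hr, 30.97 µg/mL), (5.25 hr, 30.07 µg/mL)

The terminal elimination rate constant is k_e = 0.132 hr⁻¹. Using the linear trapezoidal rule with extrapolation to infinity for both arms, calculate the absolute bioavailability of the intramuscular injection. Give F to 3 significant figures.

Trapezoidal AUC_0→7.25 (IV):
  [0→3]: (42.40+28.54)/2 × 3 = 106.41
  [3→5]: (28.54+21.92)/2 × 2 = 50.46
  [5→5.25]: (21.92+21.20)/2 × 0.25 = 5.39
  [5.25→7.25]: (21.20+16.28)/2 × 2 = 37.48
  Sum = 199.74 µg/mL·hr
IV tail: 16.28/0.132 = 123.333; AUC_iv,0→∞ = 199.74 + 123.333 = 323.073 µg/mL·hr
Trapezoidal AUC_0→5.25 (intramuscular injection):
  [0→3]: (0.00+37.29)/2 × 3 = 55.935
  [3→4.5]: (37.29+32.77)/2 × 1.5 = 52.545
  [4.5→5]: (32.77+30.97)/2 × 0.5 = 15.935
  [5→5.25]: (30.97+30.07)/2 × 0.25 = 7.63
  Sum = 132.045 µg/mL·hr
intramuscular injection tail: 30.07/0.132 = 227.803; AUC_ev,0→∞ = 132.045 + 227.803 = 359.848 µg/mL·hr
F = (AUC_ev/D_ev)/(AUC_iv/D_iv) = (359.848/400)/(323.073/200) = 0.89962/1.615365 = 0.5569

F = 0.557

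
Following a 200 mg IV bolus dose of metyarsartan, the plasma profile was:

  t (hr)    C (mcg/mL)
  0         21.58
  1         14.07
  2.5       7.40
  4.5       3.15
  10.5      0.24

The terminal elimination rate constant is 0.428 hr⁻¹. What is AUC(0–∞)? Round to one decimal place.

Trapezoidal AUC_0→10.5:
  [0→1]: (21.58+14.07)/2 × 1 = 17.825
  [1→2.5]: (14.07+7.40)/2 × 1.5 = 16.1025
  [2.5→4.5]: (7.40+3.15)/2 × 2 = 10.55
  [4.5→10.5]: (3.15+0.24)/2 × 6 = 10.17
  Sum = 54.6475 mcg/mL·hr
Extrapolated tail: C_last / k_e = 0.24 / 0.428 = 0.561
AUC_0→∞ = 54.6475 + 0.561 = 55.2085 mcg/mL·hr

AUC = 55.2 mcg/mL·hr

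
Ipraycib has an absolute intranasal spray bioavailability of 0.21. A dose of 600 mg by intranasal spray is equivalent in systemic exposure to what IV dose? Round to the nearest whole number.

D_iv = 126 mg

Systemic exposure from an extravascular dose = F × D_ev, so the equivalent IV dose is F × D_ev.
D_iv = F × D_ev = 0.21 × 600 = 126 mg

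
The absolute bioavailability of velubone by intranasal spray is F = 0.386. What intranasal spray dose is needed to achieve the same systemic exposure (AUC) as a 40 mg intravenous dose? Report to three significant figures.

For equal systemic exposure: F × D_ev = D_iv
D_ev = D_iv / F = 40 / 0.386 = 103.627 mg

D_intranasal = 104 mg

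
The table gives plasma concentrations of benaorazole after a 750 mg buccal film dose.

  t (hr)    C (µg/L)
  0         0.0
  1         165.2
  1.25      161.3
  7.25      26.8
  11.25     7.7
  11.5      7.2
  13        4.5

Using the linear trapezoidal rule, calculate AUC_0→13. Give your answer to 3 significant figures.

AUC = 767 µg/L·hr

Trapezoidal AUC_0→13:
  [0→1]: (0.0+165.2)/2 × 1 = 82.6
  [1→1.25]: (165.2+161.3)/2 × 0.25 = 40.8125
  [1.25→7.25]: (161.3+26.8)/2 × 6 = 564.3
  [7.25→11.25]: (26.8+7.7)/2 × 4 = 69.0
  [11.25→11.5]: (7.7+7.2)/2 × 0.25 = 1.8625
  [11.5→13]: (7.2+4.5)/2 × 1.5 = 8.775
  Sum = 767.35 µg/L·hr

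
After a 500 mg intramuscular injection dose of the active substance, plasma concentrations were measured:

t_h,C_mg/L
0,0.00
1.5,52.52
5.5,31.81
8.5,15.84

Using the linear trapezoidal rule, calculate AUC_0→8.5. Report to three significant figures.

AUC = 280 mg/L·h

Trapezoidal AUC_0→8.5:
  [0→1.5]: (0.00+52.52)/2 × 1.5 = 39.39
  [1.5→5.5]: (52.52+31.81)/2 × 4 = 168.66
  [5.5→8.5]: (31.81+15.84)/2 × 3 = 71.475
  Sum = 279.525 mg/L·h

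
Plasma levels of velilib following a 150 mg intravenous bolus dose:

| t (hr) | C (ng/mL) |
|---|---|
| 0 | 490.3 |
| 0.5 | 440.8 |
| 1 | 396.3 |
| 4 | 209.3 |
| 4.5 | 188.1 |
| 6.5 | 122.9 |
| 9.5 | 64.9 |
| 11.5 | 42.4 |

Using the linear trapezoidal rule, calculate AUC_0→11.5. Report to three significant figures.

Trapezoidal AUC_0→11.5:
  [0→0.5]: (490.3+440.8)/2 × 0.5 = 232.775
  [0.5→1]: (440.8+396.3)/2 × 0.5 = 209.275
  [1→4]: (396.3+209.3)/2 × 3 = 908.4
  [4→4.5]: (209.3+188.1)/2 × 0.5 = 99.35
  [4.5→6.5]: (188.1+122.9)/2 × 2 = 311.0
  [6.5→9.5]: (122.9+64.9)/2 × 3 = 281.7
  [9.5→11.5]: (64.9+42.4)/2 × 2 = 107.3
  Sum = 2149.8 ng/mL·hr

AUC = 2150 ng/mL·hr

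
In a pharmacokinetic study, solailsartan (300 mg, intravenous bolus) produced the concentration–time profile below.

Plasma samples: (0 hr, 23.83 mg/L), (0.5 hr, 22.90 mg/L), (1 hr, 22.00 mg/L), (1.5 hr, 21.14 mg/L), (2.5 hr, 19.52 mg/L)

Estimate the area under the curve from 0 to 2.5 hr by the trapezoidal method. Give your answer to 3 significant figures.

AUC = 54.0 mg/L·hr

Trapezoidal AUC_0→2.5:
  [0→0.5]: (23.83+22.90)/2 × 0.5 = 11.6825
  [0.5→1]: (22.90+22.00)/2 × 0.5 = 11.225
  [1→1.5]: (22.00+21.14)/2 × 0.5 = 10.785
  [1.5→2.5]: (21.14+19.52)/2 × 1 = 20.33
  Sum = 54.0225 mg/L·hr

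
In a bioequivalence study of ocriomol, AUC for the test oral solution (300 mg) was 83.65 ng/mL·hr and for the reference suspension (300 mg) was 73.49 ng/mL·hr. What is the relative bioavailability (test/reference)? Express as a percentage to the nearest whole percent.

F_rel = (AUC_test/D_test) / (AUC_ref/D_ref)
      = (83.65/300) / (73.49/300)
      = 0.278833 / 0.244967 = 1.1382 = 113.82%

F_rel = 114%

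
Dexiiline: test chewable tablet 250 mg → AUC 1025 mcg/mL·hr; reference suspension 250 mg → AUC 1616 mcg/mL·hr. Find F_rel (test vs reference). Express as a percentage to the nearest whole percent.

F_rel = (AUC_test/D_test) / (AUC_ref/D_ref)
      = (1025/250) / (1616/250)
      = 4.1 / 6.464 = 0.6343 = 63.43%

F_rel = 63%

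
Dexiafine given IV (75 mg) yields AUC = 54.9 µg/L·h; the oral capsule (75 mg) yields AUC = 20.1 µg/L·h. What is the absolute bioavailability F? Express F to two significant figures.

F = 0.37

F = (AUC_ev / D_ev) / (AUC_iv / D_iv)
  = (20.1/75) / (54.9/75)
  = 0.268 / 0.732 = 0.3661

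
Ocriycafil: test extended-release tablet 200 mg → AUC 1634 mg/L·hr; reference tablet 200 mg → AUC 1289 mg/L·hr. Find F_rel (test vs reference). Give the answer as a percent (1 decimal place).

F_rel = 126.8%

F_rel = (AUC_test/D_test) / (AUC_ref/D_ref)
      = (1634/200) / (1289/200)
      = 8.17 / 6.445 = 1.2676 = 126.76%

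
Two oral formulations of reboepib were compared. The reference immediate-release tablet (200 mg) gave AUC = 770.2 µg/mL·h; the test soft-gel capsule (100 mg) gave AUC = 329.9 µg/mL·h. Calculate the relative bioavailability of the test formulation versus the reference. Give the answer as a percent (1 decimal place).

F_rel = (AUC_test/D_test) / (AUC_ref/D_ref)
      = (329.9/100) / (770.2/200)
      = 3.299 / 3.851 = 0.8567 = 85.67%

F_rel = 85.7%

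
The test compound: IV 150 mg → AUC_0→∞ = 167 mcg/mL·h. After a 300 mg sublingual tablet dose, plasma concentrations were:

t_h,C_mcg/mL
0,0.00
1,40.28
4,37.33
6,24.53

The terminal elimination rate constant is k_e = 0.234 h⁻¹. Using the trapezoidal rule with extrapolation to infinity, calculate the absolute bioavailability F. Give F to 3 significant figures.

Trapezoidal AUC_0→6 (sublingual tablet):
  [0→1]: (0.00+40.28)/2 × 1 = 20.14
  [1→4]: (40.28+37.33)/2 × 3 = 116.415
  [4→6]: (37.33+24.53)/2 × 2 = 61.86
  Sum = 198.415 mcg/mL·h
Tail: C_last/k_e = 24.53/0.234 = 104.829
AUC_0→∞ (sublingual tablet) = 198.415 + 104.829 = 303.244 mcg/mL·h
F = (AUC_ev/D_ev)/(AUC_iv/D_iv) = (303.244/300)/(167/150) = 1.01081/1.11333 = 0.9079

F = 0.908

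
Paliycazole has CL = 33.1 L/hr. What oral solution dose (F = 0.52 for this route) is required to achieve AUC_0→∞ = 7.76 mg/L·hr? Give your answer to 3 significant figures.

Dose = CL × AUC_0→∞ / F
     = 33.1 × 7.76 / 0.52 = 493.954 mg

Dose = 494 mg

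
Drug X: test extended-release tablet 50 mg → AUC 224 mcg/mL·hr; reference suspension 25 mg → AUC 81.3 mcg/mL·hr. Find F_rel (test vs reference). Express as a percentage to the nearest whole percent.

F_rel = (AUC_test/D_test) / (AUC_ref/D_ref)
      = (224/50) / (81.3/25)
      = 4.48 / 3.252 = 1.3776 = 137.76%

F_rel = 138%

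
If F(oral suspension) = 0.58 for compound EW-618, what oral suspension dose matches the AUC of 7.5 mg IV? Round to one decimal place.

D_oral = 12.9 mg

For equal systemic exposure: F × D_ev = D_iv
D_ev = D_iv / F = 7.5 / 0.58 = 12.931 mg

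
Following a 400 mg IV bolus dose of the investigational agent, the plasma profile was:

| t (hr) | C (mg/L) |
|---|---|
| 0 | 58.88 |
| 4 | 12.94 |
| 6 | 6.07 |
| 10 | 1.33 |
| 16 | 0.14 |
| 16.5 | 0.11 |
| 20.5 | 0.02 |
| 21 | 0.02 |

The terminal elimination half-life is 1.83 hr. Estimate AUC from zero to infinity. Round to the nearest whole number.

AUC = 182 mg/L·hr

Trapezoidal AUC_0→21:
  [0→4]: (58.88+12.94)/2 × 4 = 143.64
  [4→6]: (12.94+6.07)/2 × 2 = 19.01
  [6→10]: (6.07+1.33)/2 × 4 = 14.8
  [10→16]: (1.33+0.14)/2 × 6 = 4.41
  [16→16.5]: (0.14+0.11)/2 × 0.5 = 0.0625
  [16.5→20.5]: (0.11+0.02)/2 × 4 = 0.26
  [20.5→21]: (0.02+0.02)/2 × 0.5 = 0.01
  Sum = 182.1925 mg/L·hr
k_e = ln2 / t½ = 0.693147 / 1.83 = 0.3788 hr^-1
Extrapolated tail: C_last / k_e = 0.02 / 0.3788 = 0.053
AUC_0→∞ = 182.1925 + 0.053 = 182.2455 mg/L·hr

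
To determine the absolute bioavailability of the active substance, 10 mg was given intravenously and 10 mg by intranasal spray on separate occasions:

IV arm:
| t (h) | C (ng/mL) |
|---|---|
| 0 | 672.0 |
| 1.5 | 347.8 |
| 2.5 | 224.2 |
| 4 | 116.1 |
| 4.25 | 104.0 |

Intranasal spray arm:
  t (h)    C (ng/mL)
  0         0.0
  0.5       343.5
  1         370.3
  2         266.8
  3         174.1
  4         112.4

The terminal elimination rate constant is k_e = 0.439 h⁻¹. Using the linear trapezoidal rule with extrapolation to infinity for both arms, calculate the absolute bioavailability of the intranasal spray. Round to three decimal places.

Trapezoidal AUC_0→4.25 (IV):
  [0→1.5]: (672.0+347.8)/2 × 1.5 = 764.85
  [1.5→2.5]: (347.8+224.2)/2 × 1 = 286.0
  [2.5→4]: (224.2+116.1)/2 × 1.5 = 255.225
  [4→4.25]: (116.1+104.0)/2 × 0.25 = 27.5125
  Sum = 1333.5875 ng/mL·h
IV tail: 104.0/0.439 = 236.902; AUC_iv,0→∞ = 1333.5875 + 236.902 = 1570.4895 ng/mL·h
Trapezoidal AUC_0→4 (intranasal spray):
  [0→0.5]: (0.0+343.5)/2 × 0.5 = 85.875
  [0.5→1]: (343.5+370.3)/2 × 0.5 = 178.45
  [1→2]: (370.3+266.8)/2 × 1 = 318.55
  [2→3]: (266.8+174.1)/2 × 1 = 220.45
  [3→4]: (174.1+112.4)/2 × 1 = 143.25
  Sum = 946.575 ng/mL·h
intranasal spray tail: 112.4/0.439 = 256.036; AUC_ev,0→∞ = 946.575 + 256.036 = 1202.611 ng/mL·h
F = (AUC_ev/D_ev)/(AUC_iv/D_iv) = (1202.611/10)/(1570.4895/10) = 120.2611/157.04895 = 0.7658

F = 0.766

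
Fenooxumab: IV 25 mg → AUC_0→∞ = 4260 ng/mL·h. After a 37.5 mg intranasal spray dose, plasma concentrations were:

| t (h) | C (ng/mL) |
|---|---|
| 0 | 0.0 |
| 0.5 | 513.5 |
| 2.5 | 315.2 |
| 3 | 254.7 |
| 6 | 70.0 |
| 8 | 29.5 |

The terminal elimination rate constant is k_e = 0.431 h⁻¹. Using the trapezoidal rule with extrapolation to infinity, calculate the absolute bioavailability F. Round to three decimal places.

Trapezoidal AUC_0→8 (intranasal spray):
  [0→0.5]: (0.0+513.5)/2 × 0.5 = 128.375
  [0.5→2.5]: (513.5+315.2)/2 × 2 = 828.7
  [2.5→3]: (315.2+254.7)/2 × 0.5 = 142.475
  [3→6]: (254.7+70.0)/2 × 3 = 487.05
  [6→8]: (70.0+29.5)/2 × 2 = 99.5
  Sum = 1686.1 ng/mL·h
Tail: C_last/k_e = 29.5/0.431 = 68.445
AUC_0→∞ (intranasal spray) = 1686.1 + 68.445 = 1754.545 ng/mL·h
F = (AUC_ev/D_ev)/(AUC_iv/D_iv) = (1754.545/37.5)/(4260/25) = 46.7879/170.4 = 0.2746

F = 0.275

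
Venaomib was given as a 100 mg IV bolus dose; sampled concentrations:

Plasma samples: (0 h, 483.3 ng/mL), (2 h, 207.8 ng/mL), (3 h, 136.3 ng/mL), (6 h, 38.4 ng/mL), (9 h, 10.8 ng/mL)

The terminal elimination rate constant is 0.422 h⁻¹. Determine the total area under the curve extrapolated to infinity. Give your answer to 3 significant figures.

Trapezoidal AUC_0→9:
  [0→2]: (483.3+207.8)/2 × 2 = 691.1
  [2→3]: (207.8+136.3)/2 × 1 = 172.05
  [3→6]: (136.3+38.4)/2 × 3 = 262.05
  [6→9]: (38.4+10.8)/2 × 3 = 73.8
  Sum = 1199.0 ng/mL·h
Extrapolated tail: C_last / k_e = 10.8 / 0.422 = 25.592
AUC_0→∞ = 1199.0 + 25.592 = 1224.592 ng/mL·h

AUC = 1220 ng/mL·h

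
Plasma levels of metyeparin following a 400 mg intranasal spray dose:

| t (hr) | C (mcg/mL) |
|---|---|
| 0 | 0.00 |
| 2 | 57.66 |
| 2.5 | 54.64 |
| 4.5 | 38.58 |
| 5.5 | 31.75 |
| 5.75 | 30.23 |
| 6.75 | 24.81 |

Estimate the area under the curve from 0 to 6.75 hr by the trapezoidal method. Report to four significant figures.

AUC = 249.4 mcg/mL·hr

Trapezoidal AUC_0→6.75:
  [0→2]: (0.00+57.66)/2 × 2 = 57.66
  [2→2.5]: (57.66+54.64)/2 × 0.5 = 28.075
  [2.5→4.5]: (54.64+38.58)/2 × 2 = 93.22
  [4.5→5.5]: (38.58+31.75)/2 × 1 = 35.165
  [5.5→5.75]: (31.75+30.23)/2 × 0.25 = 7.7475
  [5.75→6.75]: (30.23+24.81)/2 × 1 = 27.52
  Sum = 249.3875 mcg/mL·hr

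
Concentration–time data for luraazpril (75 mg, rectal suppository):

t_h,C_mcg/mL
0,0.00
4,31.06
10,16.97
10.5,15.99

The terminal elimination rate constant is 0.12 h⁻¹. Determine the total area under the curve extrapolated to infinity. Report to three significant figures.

AUC = 348 mcg/mL·h

Trapezoidal AUC_0→10.5:
  [0→4]: (0.00+31.06)/2 × 4 = 62.12
  [4→10]: (31.06+16.97)/2 × 6 = 144.09
  [10→10.5]: (16.97+15.99)/2 × 0.5 = 8.24
  Sum = 214.45 mcg/mL·h
Extrapolated tail: C_last / k_e = 15.99 / 0.12 = 133.250
AUC_0→∞ = 214.45 + 133.250 = 347.7 mcg/mL·h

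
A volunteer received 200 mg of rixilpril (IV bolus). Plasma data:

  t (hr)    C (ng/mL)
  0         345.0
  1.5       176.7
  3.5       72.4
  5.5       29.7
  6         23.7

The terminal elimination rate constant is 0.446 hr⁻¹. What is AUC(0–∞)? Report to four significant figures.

Trapezoidal AUC_0→6:
  [0→1.5]: (345.0+176.7)/2 × 1.5 = 391.275
  [1.5→3.5]: (176.7+72.4)/2 × 2 = 249.1
  [3.5→5.5]: (72.4+29.7)/2 × 2 = 102.1
  [5.5→6]: (29.7+23.7)/2 × 0.5 = 13.35
  Sum = 755.825 ng/mL·hr
Extrapolated tail: C_last / k_e = 23.7 / 0.446 = 53.139
AUC_0→∞ = 755.825 + 53.139 = 808.964 ng/mL·hr

AUC = 809.0 ng/mL·hr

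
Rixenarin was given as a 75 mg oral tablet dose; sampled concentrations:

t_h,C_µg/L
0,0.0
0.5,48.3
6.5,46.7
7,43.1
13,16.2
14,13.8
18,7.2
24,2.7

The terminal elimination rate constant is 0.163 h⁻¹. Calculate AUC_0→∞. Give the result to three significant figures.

Trapezoidal AUC_0→24:
  [0→0.5]: (0.0+48.3)/2 × 0.5 = 12.075
  [0.5→6.5]: (48.3+46.7)/2 × 6 = 285.0
  [6.5→7]: (46.7+43.1)/2 × 0.5 = 22.45
  [7→13]: (43.1+16.2)/2 × 6 = 177.9
  [13→14]: (16.2+13.8)/2 × 1 = 15.0
  [14→18]: (13.8+7.2)/2 × 4 = 42.0
  [18→24]: (7.2+2.7)/2 × 6 = 29.7
  Sum = 584.125 µg/L·h
Extrapolated tail: C_last / k_e = 2.7 / 0.163 = 16.564
AUC_0→∞ = 584.125 + 16.564 = 600.689 µg/L·h

AUC = 601 µg/L·h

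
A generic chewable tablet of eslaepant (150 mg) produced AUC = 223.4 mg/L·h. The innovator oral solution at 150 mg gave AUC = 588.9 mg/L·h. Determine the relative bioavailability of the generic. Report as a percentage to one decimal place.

F_rel = (AUC_test/D_test) / (AUC_ref/D_ref)
      = (223.4/150) / (588.9/150)
      = 1.48933 / 3.926 = 0.3794 = 37.94%

F_rel = 37.9%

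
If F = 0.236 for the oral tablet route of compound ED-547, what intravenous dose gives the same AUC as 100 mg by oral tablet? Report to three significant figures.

D_iv = 23.6 mg

Systemic exposure from an extravascular dose = F × D_ev, so the equivalent IV dose is F × D_ev.
D_iv = F × D_ev = 0.236 × 100 = 23.6 mg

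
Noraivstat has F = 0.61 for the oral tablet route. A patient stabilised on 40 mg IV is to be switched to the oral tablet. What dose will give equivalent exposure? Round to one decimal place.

D_oral = 65.6 mg

For equal systemic exposure: F × D_ev = D_iv
D_ev = D_iv / F = 40 / 0.61 = 65.5738 mg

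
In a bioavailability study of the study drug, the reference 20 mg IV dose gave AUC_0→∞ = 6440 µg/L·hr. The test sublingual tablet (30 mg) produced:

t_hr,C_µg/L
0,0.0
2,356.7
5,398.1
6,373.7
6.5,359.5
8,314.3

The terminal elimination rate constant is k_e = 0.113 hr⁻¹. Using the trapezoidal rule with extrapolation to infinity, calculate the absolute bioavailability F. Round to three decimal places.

Trapezoidal AUC_0→8 (sublingual tablet):
  [0→2]: (0.0+356.7)/2 × 2 = 356.7
  [2→5]: (356.7+398.1)/2 × 3 = 1132.2
  [5→6]: (398.1+373.7)/2 × 1 = 385.9
  [6→6.5]: (373.7+359.5)/2 × 0.5 = 183.3
  [6.5→8]: (359.5+314.3)/2 × 1.5 = 505.35
  Sum = 2563.45 µg/L·hr
Tail: C_last/k_e = 314.3/0.113 = 2781.416
AUC_0→∞ (sublingual tablet) = 2563.45 + 2781.416 = 5344.866 µg/L·hr
F = (AUC_ev/D_ev)/(AUC_iv/D_iv) = (5344.866/30)/(6440/20) = 178.1622/322 = 0.5533

F = 0.553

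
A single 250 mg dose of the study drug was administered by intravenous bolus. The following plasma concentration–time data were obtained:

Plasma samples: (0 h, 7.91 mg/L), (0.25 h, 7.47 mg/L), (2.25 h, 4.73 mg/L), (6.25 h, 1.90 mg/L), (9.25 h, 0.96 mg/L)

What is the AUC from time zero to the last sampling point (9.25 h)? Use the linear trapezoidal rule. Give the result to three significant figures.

Trapezoidal AUC_0→9.25:
  [0→0.25]: (7.91+7.47)/2 × 0.25 = 1.9225
  [0.25→2.25]: (7.47+4.73)/2 × 2 = 12.2
  [2.25→6.25]: (4.73+1.90)/2 × 4 = 13.26
  [6.25→9.25]: (1.90+0.96)/2 × 3 = 4.29
  Sum = 31.6725 mg/L·h

AUC = 31.7 mg/L·h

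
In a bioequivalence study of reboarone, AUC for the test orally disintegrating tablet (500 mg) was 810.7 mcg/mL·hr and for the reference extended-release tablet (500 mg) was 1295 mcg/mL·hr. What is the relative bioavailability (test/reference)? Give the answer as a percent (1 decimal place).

F_rel = (AUC_test/D_test) / (AUC_ref/D_ref)
      = (810.7/500) / (1295/500)
      = 1.6214 / 2.59 = 0.6260 = 62.60%

F_rel = 62.6%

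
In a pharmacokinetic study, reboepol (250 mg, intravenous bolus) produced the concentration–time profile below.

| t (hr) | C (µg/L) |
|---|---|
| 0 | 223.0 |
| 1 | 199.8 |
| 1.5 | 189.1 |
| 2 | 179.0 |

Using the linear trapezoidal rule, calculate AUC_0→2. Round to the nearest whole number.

Trapezoidal AUC_0→2:
  [0→1]: (223.0+199.8)/2 × 1 = 211.4
  [1→1.5]: (199.8+189.1)/2 × 0.5 = 97.225
  [1.5→2]: (189.1+179.0)/2 × 0.5 = 92.025
  Sum = 400.65 µg/L·hr

AUC = 401 µg/L·hr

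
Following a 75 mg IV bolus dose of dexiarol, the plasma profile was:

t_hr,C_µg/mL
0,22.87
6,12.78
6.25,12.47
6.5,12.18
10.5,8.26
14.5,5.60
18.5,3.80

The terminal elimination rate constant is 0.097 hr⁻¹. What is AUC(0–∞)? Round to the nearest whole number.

Trapezoidal AUC_0→18.5:
  [0→6]: (22.87+12.78)/2 × 6 = 106.95
  [6→6.25]: (12.78+12.47)/2 × 0.25 = 3.15625
  [6.25→6.5]: (12.47+12.18)/2 × 0.25 = 3.08125
  [6.5→10.5]: (12.18+8.26)/2 × 4 = 40.88
  [10.5→14.5]: (8.26+5.60)/2 × 4 = 27.72
  [14.5→18.5]: (5.60+3.80)/2 × 4 = 18.8
  Sum = 200.5875 µg/mL·hr
Extrapolated tail: C_last / k_e = 3.80 / 0.097 = 39.175
AUC_0→∞ = 200.5875 + 39.175 = 239.7625 µg/mL·hr

AUC = 240 µg/mL·hr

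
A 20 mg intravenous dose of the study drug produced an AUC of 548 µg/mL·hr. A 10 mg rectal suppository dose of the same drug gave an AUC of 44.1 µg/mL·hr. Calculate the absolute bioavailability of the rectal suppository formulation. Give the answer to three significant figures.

F = (AUC_ev / D_ev) / (AUC_iv / D_iv)
  = (44.1/10) / (548/20)
  = 4.41 / 27.4 = 0.1609

F = 0.161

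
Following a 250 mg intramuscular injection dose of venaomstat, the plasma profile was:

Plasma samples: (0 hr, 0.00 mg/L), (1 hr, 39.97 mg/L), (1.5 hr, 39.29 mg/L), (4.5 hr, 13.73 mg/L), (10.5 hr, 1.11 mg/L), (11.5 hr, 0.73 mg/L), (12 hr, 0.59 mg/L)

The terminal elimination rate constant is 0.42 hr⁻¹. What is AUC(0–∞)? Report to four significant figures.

AUC = 166.5 mg/L·hr

Trapezoidal AUC_0→12:
  [0→1]: (0.00+39.97)/2 × 1 = 19.985
  [1→1.5]: (39.97+39.29)/2 × 0.5 = 19.815
  [1.5→4.5]: (39.29+13.73)/2 × 3 = 79.53
  [4.5→10.5]: (13.73+1.11)/2 × 6 = 44.52
  [10.5→11.5]: (1.11+0.73)/2 × 1 = 0.92
  [11.5→12]: (0.73+0.59)/2 × 0.5 = 0.33
  Sum = 165.1 mg/L·hr
Extrapolated tail: C_last / k_e = 0.59 / 0.42 = 1.405
AUC_0→∞ = 165.1 + 1.405 = 166.505 mg/L·hr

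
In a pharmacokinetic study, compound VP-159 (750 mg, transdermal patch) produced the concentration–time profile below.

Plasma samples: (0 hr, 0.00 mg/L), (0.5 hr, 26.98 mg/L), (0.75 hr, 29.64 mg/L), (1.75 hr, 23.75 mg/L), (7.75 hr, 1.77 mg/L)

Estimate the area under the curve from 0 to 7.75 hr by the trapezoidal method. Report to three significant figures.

Trapezoidal AUC_0→7.75:
  [0→0.5]: (0.00+26.98)/2 × 0.5 = 6.745
  [0.5→0.75]: (26.98+29.64)/2 × 0.25 = 7.0775
  [0.75→1.75]: (29.64+23.75)/2 × 1 = 26.695
  [1.75→7.75]: (23.75+1.77)/2 × 6 = 76.56
  Sum = 117.0775 mg/L·hr

AUC = 117 mg/L·hr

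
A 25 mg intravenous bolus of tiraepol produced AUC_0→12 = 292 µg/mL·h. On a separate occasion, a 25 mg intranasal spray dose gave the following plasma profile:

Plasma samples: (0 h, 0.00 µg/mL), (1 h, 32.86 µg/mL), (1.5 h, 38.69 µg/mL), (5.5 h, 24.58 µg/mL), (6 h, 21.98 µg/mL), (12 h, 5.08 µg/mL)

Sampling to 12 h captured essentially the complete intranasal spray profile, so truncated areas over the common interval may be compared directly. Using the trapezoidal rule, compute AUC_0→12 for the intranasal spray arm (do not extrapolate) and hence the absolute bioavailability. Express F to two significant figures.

F = 0.87

Trapezoidal AUC_0→12 (intranasal spray):
  [0→1]: (0.00+32.86)/2 × 1 = 16.43
  [1→1.5]: (32.86+38.69)/2 × 0.5 = 17.8875
  [1.5→5.5]: (38.69+24.58)/2 × 4 = 126.54
  [5.5→6]: (24.58+21.98)/2 × 0.5 = 11.64
  [6→12]: (21.98+5.08)/2 × 6 = 81.18
  Sum = 253.6775 µg/mL·h
F = (AUC_ev/D_ev)/(AUC_iv/D_iv) = (253.6775/25)/(292/25) = 10.1471/11.68 = 0.8688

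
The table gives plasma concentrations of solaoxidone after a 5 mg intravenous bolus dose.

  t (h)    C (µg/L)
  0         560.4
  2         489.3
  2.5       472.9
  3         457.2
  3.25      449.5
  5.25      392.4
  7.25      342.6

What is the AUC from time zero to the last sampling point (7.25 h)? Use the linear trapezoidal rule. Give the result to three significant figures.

Trapezoidal AUC_0→7.25:
  [0→2]: (560.4+489.3)/2 × 2 = 1049.7
  [2→2.5]: (489.3+472.9)/2 × 0.5 = 240.55
  [2.5→3]: (472.9+457.2)/2 × 0.5 = 232.525
  [3→3.25]: (457.2+449.5)/2 × 0.25 = 113.3375
  [3.25→5.25]: (449.5+392.4)/2 × 2 = 841.9
  [5.25→7.25]: (392.4+342.6)/2 × 2 = 735.0
  Sum = 3213.0125 µg/L·h

AUC = 3210 µg/L·h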